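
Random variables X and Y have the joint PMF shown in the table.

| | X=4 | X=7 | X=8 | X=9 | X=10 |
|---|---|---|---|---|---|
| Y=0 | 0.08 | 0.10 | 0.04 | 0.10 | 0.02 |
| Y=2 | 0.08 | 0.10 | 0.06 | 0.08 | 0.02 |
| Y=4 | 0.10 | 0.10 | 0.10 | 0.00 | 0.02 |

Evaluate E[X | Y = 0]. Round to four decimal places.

7.1765

P(Y = 0) = 0.34.
Summing X·P(X=x,Y=y) over the conditioning event gives 2.44.
E[X | Y = 0] = (2.44) / (0.34) = 7.1765.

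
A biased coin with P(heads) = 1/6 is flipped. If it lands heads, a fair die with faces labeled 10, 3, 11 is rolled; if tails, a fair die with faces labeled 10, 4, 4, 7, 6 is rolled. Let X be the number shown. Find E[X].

E[X | heads] = (10+3+11)/3 = 8.
E[X | tails] = (10+4+4+7+6)/5 = 31/5.
By the law of total expectation,
E[X] = (1/6)·(8) + (5/6)·(31/5) = 13/2.

13/2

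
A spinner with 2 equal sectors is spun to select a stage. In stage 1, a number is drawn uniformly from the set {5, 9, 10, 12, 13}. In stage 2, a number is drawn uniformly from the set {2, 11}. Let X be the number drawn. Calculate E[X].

163/20

E[X | stage 1] = (5+9+10+12+13)/5 = 49/5.
E[X | stage 2] = (2+11)/2 = 13/2.
E[X] = (1/2)·(49/5) + (1/2)·(13/2) = 163/20.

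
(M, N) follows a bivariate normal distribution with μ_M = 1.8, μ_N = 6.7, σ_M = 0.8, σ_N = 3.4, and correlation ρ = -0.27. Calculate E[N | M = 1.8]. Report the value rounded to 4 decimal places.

E[N | M=x] = μ_N + ρ(σ_N/σ_M)(x − μ_M) for jointly normal variables.
E[N | M=1.8] = 6.7 + (-0.27)·(3.4/0.8)·(1.8 − (1.8)) = 6.7 + (-1.1475)·(0) = 6.7000.

6.7000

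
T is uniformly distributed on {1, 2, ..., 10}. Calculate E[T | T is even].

Given T is even, T is equally likely to be any of {2, 4, 6, 8, 10}.
E[T | T is even] = (2 + 4 + 6 + 8 + 10) / 5 = 6.

6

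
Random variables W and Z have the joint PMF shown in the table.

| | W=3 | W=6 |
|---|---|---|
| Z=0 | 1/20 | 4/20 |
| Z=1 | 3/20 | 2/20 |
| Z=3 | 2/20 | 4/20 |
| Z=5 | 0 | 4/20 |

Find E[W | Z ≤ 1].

24/5

P(Z ≤ 1) = 1/2.
Σ W·P over the event = 3·(1/20) + 3·(3/20) + 6·(4/20) + 6·(2/20) = 12/5.
E[W | Z ≤ 1] = (12/5) / (1/2) = 24/5.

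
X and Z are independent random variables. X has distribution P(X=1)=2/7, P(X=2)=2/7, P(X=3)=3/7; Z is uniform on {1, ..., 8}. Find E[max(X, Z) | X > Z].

P(X > Z) = 1/7.
Summing max(X,Z)·P(x,y) over outcomes with X > Z gives 11/28.
E[max(X, Z) | X > Z] = (11/28) / (1/7) = 11/4.

11/4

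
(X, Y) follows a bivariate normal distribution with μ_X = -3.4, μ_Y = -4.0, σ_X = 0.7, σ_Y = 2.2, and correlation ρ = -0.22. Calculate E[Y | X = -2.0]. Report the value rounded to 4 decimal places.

E[Y | X=x] = μ_Y + ρ(σ_Y/σ_X)(x − μ_X) for jointly normal variables.
E[Y | X=-2.0] = -4.0 + (-0.22)·(2.2/0.7)·(-2.0 − (-3.4)) = -4.0 + (-0.69143)·(1.4) = -4.9680.

-4.9680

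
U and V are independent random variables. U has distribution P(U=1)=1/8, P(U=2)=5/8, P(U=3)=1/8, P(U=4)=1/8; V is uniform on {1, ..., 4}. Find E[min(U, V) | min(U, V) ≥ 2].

P(min(U, V) ≥ 2) = 21/32.
Summing min(U,V)·P(x,y) over outcomes with min(U, V) ≥ 2 gives 47/32.
E[min(U, V) | min(U, V) ≥ 2] = (47/32) / (21/32) = 47/21.

47/21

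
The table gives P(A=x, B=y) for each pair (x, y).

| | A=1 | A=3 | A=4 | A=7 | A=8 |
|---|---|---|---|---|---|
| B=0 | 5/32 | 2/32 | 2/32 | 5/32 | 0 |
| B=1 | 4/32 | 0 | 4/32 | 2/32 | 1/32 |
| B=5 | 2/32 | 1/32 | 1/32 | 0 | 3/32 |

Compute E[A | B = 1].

42/11

P(B = 1) = 11/32.
Σ A·P over the event = 1·(4/32) + 4·(4/32) + 7·(2/32) + 8·(1/32) = 21/16.
E[A | B = 1] = (21/16) / (11/32) = 42/11.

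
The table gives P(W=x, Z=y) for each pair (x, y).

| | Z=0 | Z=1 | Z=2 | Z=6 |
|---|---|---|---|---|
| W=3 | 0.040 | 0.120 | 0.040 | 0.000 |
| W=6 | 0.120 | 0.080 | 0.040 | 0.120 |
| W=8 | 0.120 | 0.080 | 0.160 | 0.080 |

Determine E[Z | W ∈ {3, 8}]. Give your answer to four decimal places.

P(W ∈ {3, 8}) = 0.640.
Σ Z·P over the event = 0·(0.040) + 1·(0.120) + 2·(0.040) + 0·(0.120) + 1·(0.080) + 2·(0.160) + 6·(0.080) = 1.080.
E[Z | W ∈ {3, 8}] = (1.080) / (0.640) = 1.6875.

1.6875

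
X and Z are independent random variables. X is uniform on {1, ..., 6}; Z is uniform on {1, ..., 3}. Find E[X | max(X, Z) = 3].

Outcomes with max(X, Z) = 3: (1,3), (2,3), (3,1), (3,2), (3,3), each with probability 1/18.
E[X | max(X, Z) = 3] = (1 + 2 + 3 + 3 + 3) / 5 = 12/5.

12/5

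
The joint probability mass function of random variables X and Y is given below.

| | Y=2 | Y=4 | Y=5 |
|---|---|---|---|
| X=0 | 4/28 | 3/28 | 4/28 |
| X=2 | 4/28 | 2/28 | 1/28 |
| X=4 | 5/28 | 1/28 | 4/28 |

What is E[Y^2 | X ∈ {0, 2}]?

P(X ∈ {0, 2}) = 9/14.
Σ Y^2·P over the event = 4·(4/28) + 16·(3/28) + 25·(4/28) + 4·(4/28) + 16·(2/28) + 25·(1/28) = 237/28.
E[Y^2 | X ∈ {0, 2}] = (237/28) / (9/14) = 79/6.

79/6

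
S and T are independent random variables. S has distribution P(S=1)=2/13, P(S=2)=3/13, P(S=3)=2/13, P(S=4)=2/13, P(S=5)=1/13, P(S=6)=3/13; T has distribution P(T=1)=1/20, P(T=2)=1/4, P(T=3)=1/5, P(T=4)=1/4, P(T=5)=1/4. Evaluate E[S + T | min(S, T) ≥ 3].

487/56

P(min(S, T) ≥ 3) = 28/65.
Summing (S+T)·P(x,y) over outcomes with min(S, T) ≥ 3 gives 487/130.
E[S + T | min(S, T) ≥ 3] = (487/130) / (28/65) = 487/56.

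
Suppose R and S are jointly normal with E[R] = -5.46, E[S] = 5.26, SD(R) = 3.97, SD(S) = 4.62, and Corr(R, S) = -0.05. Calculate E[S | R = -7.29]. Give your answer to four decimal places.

For a bivariate normal, E[S | R=x] = μ_S + ρ·(σ_S/σ_R)·(x − μ_R).
E[S | R=-7.29] = 5.26 + (-0.05)·(4.62/3.97)·(-7.29 − (-5.46)) = 5.26 + (-0.058186)·(-1.83) = 5.3665.

5.3665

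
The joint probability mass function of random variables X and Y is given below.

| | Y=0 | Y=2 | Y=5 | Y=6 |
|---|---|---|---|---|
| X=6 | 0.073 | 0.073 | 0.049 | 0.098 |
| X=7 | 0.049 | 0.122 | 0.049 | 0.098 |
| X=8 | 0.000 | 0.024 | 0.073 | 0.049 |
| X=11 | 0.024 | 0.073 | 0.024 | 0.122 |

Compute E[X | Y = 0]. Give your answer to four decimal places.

7.1575

P(Y = 0) = 0.146.
Σ X·P over the event = 6·(0.073) + 7·(0.049) + 11·(0.024) = 1.045.
E[X | Y = 0] = (1.045) / (0.146) = 7.1575.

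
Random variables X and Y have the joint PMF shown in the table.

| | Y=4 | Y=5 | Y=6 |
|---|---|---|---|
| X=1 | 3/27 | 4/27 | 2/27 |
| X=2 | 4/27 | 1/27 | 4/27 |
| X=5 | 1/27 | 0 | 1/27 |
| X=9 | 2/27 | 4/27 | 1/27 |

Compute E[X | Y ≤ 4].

17/5

P(Y ≤ 4) = 10/27.
Σ X·P over the event = 1·(3/27) + 2·(4/27) + 5·(1/27) + 9·(2/27) = 34/27.
E[X | Y ≤ 4] = (34/27) / (10/27) = 17/5.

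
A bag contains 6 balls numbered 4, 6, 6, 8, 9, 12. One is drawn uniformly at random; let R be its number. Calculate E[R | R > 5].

41/5

P(R > 5) = 5/6.
Σ over the event: 6·1/3 + 8·1/6 + 9·1/6 + 12·1/6 = 41/6.
E[R | R > 5] = (41/6) / (5/6) = 41/5.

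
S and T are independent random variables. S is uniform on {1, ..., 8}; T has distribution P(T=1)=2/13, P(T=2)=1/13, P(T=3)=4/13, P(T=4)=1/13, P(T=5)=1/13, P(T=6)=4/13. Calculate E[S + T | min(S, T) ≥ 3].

10

P(min(S, T) ≥ 3) = 15/26.
Summing (S+T)·P(x,y) over outcomes with min(S, T) ≥ 3 gives 75/13.
E[S + T | min(S, T) ≥ 3] = (75/13) / (15/26) = 10.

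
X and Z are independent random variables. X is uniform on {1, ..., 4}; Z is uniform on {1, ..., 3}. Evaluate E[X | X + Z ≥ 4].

26/9

P(X + Z ≥ 4) = 3/4.
Summing X·P(x,y) over outcomes with X + Z ≥ 4 gives 13/6.
E[X | X + Z ≥ 4] = (13/6) / (3/4) = 26/9.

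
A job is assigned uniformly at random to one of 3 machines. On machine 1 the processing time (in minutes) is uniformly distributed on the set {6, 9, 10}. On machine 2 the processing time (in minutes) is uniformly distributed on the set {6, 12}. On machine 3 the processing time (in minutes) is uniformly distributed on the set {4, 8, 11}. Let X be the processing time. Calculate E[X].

E[X | machine 1] = (6+9+10)/3 = 25/3.
E[X | machine 2] = (6+12)/2 = 9.
E[X | machine 3] = (4+8+11)/3 = 23/3.
By the law of total expectation,
E[X] = (1/3)·(25/3) + (1/3)·(9) + (1/3)·(23/3) = 25/3.

25/3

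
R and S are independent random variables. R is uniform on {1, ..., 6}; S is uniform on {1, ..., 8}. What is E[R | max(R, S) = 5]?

35/9

P(max(R, S) = 5) = 3/16.
Summing R·P(x,y) over outcomes with max(R, S) = 5 gives 35/48.
E[R | max(R, S) = 5] = (35/48) / (3/16) = 35/9.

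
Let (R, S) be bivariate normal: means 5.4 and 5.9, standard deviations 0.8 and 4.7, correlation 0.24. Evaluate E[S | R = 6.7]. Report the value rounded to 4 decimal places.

7.7330

For a bivariate normal, E[S | R=x] = μ_S + ρ·(σ_S/σ_R)·(x − μ_R).
E[S | R=6.7] = 5.9 + (0.24)·(4.7/0.8)·(6.7 − (5.4)) = 5.9 + (1.41)·(1.3) = 7.7330.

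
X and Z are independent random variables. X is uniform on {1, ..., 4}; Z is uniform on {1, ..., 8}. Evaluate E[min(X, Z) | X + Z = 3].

P(X + Z = 3) = 1/16.
Summing min(X,Z)·P(x,y) over outcomes with X + Z = 3 gives 1/16.
E[min(X, Z) | X + Z = 3] = (1/16) / (1/16) = 1.

1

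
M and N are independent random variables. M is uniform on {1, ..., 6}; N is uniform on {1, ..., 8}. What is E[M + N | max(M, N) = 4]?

Outcomes with max(M, N) = 4: (1,4), (2,4), (3,4), (4,1), (4,2), (4,3), (4,4), each with probability 1/48.
E[M + N | max(M, N) = 4] = (5 + 6 + 7 + 5 + 6 + 7 + 8) / 7 = 44/7.

44/7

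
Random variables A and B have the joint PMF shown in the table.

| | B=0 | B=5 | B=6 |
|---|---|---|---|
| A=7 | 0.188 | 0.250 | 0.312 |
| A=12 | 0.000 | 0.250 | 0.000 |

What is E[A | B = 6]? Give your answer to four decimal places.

P(B = 6) = 0.312.
Σ A·P over the event = 7·(0.312) = 2.184.
E[A | B = 6] = (2.184) / (0.312) = 7.0000.

7.0000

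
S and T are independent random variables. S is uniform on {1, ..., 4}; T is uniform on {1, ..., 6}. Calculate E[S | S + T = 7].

5/2

P(S + T = 7) = 1/6.
Summing S·P(x,y) over outcomes with S + T = 7 gives 5/12.
E[S | S + T = 7] = (5/12) / (1/6) = 5/2.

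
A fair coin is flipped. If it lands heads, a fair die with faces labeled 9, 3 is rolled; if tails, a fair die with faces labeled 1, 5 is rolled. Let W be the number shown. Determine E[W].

9/2

E[W | heads] = (9+3)/2 = 6.
E[W | tails] = (1+5)/2 = 3.
By the law of total expectation,
E[W] = (1/2)·(6) + (1/2)·(3) = 9/2.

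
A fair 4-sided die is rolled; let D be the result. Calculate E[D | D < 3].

3/2

Given D < 3, D is equally likely to be any of {1, 2}.
E[D | D < 3] = (1 + 2) / 2 = 3/2.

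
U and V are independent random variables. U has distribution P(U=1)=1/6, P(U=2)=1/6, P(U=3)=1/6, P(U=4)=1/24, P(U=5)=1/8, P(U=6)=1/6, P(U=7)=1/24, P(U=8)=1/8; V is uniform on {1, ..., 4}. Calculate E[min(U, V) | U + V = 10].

25/8

P(U + V = 10) = 1/12.
Summing min(U,V)·P(x,y) over outcomes with U + V = 10 gives 25/96.
E[min(U, V) | U + V = 10] = (25/96) / (1/12) = 25/8.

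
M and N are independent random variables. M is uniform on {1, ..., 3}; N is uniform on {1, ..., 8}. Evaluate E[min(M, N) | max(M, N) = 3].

9/5

P(max(M, N) = 3) = 5/24.
Summing min(M,N)·P(x,y) over outcomes with max(M, N) = 3 gives 3/8.
E[min(M, N) | max(M, N) = 3] = (3/8) / (5/24) = 9/5.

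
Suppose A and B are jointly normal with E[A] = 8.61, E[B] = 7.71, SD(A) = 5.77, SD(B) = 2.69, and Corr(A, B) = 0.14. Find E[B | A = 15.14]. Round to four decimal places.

8.1362

For a bivariate normal, E[B | A=x] = μ_B + ρ·(σ_B/σ_A)·(x − μ_A).
E[B | A=15.14] = 7.71 + (0.14)·(2.69/5.77)·(15.14 − (8.61)) = 7.71 + (0.065269)·(6.53) = 8.1362.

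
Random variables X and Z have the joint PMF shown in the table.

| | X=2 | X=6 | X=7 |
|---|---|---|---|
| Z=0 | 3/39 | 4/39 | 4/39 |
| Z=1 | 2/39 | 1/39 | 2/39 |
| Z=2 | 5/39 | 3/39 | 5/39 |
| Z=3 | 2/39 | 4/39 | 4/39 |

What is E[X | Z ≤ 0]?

58/11

P(Z ≤ 0) = 11/39.
Σ X·P over the event = 2·(3/39) + 6·(4/39) + 7·(4/39) = 58/39.
E[X | Z ≤ 0] = (58/39) / (11/39) = 58/11.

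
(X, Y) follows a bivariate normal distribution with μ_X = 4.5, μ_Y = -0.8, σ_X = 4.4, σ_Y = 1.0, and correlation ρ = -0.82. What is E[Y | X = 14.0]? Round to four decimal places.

For a bivariate normal, E[Y | X=x] = μ_Y + ρ·(σ_Y/σ_X)·(x − μ_X).
E[Y | X=14.0] = -0.8 + (-0.82)·(1.0/4.4)·(14.0 − (4.5)) = -0.8 + (-0.186364)·(9.5) = -2.5705.

-2.5705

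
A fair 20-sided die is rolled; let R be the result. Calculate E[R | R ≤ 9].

Given R ≤ 9, R is equally likely to be any of {1, 2, 3, 4, 5, 6, 7, 8, 9}.
E[R | R ≤ 9] = (1 + 2 + 3 + 4 + 5 + 6 + 7 + 8 + 9) / 9 = 5.

5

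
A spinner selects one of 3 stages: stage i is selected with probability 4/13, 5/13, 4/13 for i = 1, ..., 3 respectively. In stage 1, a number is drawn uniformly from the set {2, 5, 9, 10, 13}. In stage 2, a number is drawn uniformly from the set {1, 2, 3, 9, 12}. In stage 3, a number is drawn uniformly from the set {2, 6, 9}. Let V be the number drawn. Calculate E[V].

1213/195

E[V | stage 1] = (2+5+9+10+13)/5 = 39/5.
E[V | stage 2] = (1+2+3+9+12)/5 = 27/5.
E[V | stage 3] = (2+6+9)/3 = 17/3.
By the law of total expectation,
E[V] = (4/13)·(39/5) + (5/13)·(27/5) + (4/13)·(17/3) = 1213/195.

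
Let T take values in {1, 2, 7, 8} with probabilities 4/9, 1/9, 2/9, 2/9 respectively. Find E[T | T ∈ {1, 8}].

10/3

P(T ∈ {1, 8}) = 2/3.
Σ over the event: 1·4/9 + 8·2/9 = 20/9.
E[T | T ∈ {1, 8}] = (20/9) / (2/3) = 10/3.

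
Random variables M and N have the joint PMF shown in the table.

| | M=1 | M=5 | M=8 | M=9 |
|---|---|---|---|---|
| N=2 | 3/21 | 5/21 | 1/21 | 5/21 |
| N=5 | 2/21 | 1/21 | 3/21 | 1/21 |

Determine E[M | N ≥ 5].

40/7

P(N ≥ 5) = 1/3.
Σ M·P over the event = 1·(2/21) + 5·(1/21) + 8·(3/21) + 9·(1/21) = 40/21.
E[M | N ≥ 5] = (40/21) / (1/3) = 40/7.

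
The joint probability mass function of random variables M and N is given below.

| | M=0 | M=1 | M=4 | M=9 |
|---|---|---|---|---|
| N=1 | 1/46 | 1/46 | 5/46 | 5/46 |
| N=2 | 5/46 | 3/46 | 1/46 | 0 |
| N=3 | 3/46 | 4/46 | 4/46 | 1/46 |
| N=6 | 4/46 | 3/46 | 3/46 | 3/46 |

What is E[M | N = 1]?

11/2

P(N = 1) = 6/23.
Summing M·P(M=x,N=y) over the conditioning event gives 33/23.
E[M | N = 1] = (33/23) / (6/23) = 11/2.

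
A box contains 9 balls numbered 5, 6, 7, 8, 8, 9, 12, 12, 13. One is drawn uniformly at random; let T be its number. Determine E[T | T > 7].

31/3

P(T > 7) = 2/3.
Σ over the event: 8·2/9 + 9·1/9 + 12·2/9 + 13·1/9 = 62/9.
E[T | T > 7] = (62/9) / (2/3) = 31/3.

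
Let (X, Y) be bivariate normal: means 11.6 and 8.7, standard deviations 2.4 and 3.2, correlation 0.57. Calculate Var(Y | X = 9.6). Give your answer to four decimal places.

6.9130

The conditional variance in a bivariate normal is σ_Y²(1 − ρ²), independent of x.
Var(Y | X=9.6) = (3.2)²·(1 − (0.57)²) = 10.24·0.6751 = 6.9130.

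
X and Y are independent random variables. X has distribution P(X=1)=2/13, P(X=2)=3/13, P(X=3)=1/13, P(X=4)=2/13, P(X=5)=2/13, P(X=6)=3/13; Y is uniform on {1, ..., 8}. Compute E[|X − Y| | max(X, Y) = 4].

25/14

P(max(X, Y) = 4) = 7/52.
Summing |X−Y|·P(x,y) over outcomes with max(X, Y) = 4 gives 25/104.
E[|X − Y| | max(X, Y) = 4] = (25/104) / (7/52) = 25/14.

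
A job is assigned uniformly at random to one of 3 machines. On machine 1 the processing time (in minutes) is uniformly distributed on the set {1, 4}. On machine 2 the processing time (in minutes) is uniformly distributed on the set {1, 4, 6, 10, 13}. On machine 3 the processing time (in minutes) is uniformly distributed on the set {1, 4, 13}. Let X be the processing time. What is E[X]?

51/10

E[X | machine 1] = (1+4)/2 = 5/2.
E[X | machine 2] = (1+4+6+10+13)/5 = 34/5.
E[X | machine 3] = (1+4+13)/3 = 6.
E[X] = (1/3)·(5/2) + (1/3)·(34/5) + (1/3)·(6) = 51/10.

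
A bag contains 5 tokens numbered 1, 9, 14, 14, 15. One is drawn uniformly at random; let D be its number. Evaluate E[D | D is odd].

25/3

P(D is odd) = 3/5.
Σ over the event: 1·1/5 + 9·1/5 + 15·1/5 = 5.
E[D | D is odd] = (5) / (3/5) = 25/3.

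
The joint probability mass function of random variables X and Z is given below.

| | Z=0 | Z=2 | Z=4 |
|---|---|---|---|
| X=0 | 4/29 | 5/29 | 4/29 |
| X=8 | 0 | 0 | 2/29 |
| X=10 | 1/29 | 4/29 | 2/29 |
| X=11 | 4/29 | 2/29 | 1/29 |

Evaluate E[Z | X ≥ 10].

P(X ≥ 10) = 14/29.
Σ Z·P over the event = 0·(1/29) + 2·(4/29) + 4·(2/29) + 0·(4/29) + 2·(2/29) + 4·(1/29) = 24/29.
E[Z | X ≥ 10] = (24/29) / (14/29) = 12/7.

12/7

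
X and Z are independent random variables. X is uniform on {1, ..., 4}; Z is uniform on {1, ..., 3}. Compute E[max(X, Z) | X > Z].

Outcomes with X > Z: (2,1), (3,1), (3,2), (4,1), (4,2), (4,3), each with probability 1/12.
E[max(X, Z) | X > Z] = (2 + 3 + 3 + 4 + 4 + 4) / 6 = 10/3.

10/3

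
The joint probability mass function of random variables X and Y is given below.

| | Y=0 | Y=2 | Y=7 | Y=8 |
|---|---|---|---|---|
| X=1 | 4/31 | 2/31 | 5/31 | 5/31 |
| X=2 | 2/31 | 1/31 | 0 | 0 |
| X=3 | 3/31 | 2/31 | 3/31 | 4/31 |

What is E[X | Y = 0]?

P(Y = 0) = 9/31.
Σ X·P over the event = 1·(4/31) + 2·(2/31) + 3·(3/31) = 17/31.
E[X | Y = 0] = (17/31) / (9/31) = 17/9.

17/9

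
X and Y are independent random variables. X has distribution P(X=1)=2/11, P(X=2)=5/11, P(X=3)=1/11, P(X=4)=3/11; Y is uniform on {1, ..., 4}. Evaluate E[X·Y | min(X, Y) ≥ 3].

105/8

P(min(X, Y) ≥ 3) = 2/11.
Summing XY·P(x,y) over outcomes with min(X, Y) ≥ 3 gives 105/44.
E[X·Y | min(X, Y) ≥ 3] = (105/44) / (2/11) = 105/8.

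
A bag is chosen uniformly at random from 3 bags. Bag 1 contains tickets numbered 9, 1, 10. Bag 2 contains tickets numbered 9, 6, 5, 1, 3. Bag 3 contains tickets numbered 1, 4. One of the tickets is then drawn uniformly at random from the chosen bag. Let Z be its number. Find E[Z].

E[Z | bag 1] = (9+1+10)/3 = 20/3.
E[Z | bag 2] = (9+6+5+1+3)/5 = 24/5.
E[Z | bag 3] = (1+4)/2 = 5/2.
E[Z] = (1/3)·(20/3) + (1/3)·(24/5) + (1/3)·(5/2) = 419/90.

419/90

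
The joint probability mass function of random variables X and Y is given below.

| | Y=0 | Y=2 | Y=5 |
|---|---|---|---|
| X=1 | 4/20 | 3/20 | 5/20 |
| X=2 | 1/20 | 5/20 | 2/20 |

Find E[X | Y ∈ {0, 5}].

5/4

P(Y ∈ {0, 5}) = 3/5.
Σ X·P over the event = 1·(4/20) + 1·(5/20) + 2·(1/20) + 2·(2/20) = 3/4.
E[X | Y ∈ {0, 5}] = (3/4) / (3/5) = 5/4.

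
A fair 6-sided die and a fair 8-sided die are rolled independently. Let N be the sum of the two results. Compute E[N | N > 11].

38/3

P(N > 11) = 1/8.
Σ over the event: 12·1/16 + 13·1/24 + 14·1/48 = 19/12.
E[N | N > 11] = (19/12) / (1/8) = 38/3.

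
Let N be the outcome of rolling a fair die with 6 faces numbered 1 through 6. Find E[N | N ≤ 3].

2

Given N ≤ 3, N is equally likely to be any of {1, 2, 3}.
E[N | N ≤ 3] = (1 + 2 + 3) / 3 = 2.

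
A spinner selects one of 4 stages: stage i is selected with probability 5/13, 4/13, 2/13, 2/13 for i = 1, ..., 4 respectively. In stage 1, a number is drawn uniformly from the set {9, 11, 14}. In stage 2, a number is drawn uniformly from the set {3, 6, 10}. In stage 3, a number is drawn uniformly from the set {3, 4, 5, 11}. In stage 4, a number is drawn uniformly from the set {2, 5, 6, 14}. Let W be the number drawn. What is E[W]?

E[W | stage 1] = (9+11+14)/3 = 34/3.
E[W | stage 2] = (3+6+10)/3 = 19/3.
E[W | stage 3] = (3+4+5+11)/4 = 23/4.
E[W | stage 4] = (2+5+6+14)/4 = 27/4.
By the law of total expectation,
E[W] = (5/13)·(34/3) + (4/13)·(19/3) + (2/13)·(23/4) + (2/13)·(27/4) = 107/13.

107/13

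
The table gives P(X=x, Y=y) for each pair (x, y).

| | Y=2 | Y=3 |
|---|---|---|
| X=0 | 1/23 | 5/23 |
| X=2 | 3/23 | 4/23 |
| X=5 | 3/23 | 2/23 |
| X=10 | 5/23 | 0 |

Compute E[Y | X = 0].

P(X = 0) = 6/23.
Σ Y·P over the event = 2·(1/23) + 3·(5/23) = 17/23.
E[Y | X = 0] = (17/23) / (6/23) = 17/6.

17/6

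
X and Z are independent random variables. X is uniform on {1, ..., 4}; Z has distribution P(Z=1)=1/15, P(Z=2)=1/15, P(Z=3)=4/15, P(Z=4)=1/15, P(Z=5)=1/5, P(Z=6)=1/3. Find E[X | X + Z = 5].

P(X + Z = 5) = 7/60.
Summing X·P(x,y) over outcomes with X + Z = 5 gives 4/15.
E[X | X + Z = 5] = (4/15) / (7/60) = 16/7.

16/7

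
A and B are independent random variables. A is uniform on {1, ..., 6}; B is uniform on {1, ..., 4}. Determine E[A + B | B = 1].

Outcomes with B = 1: (1,1), (2,1), (3,1), (4,1), (5,1), (6,1), each with probability 1/24.
E[A + B | B = 1] = (2 + 3 + 4 + 5 + 6 + 7) / 6 = 9/2.

9/2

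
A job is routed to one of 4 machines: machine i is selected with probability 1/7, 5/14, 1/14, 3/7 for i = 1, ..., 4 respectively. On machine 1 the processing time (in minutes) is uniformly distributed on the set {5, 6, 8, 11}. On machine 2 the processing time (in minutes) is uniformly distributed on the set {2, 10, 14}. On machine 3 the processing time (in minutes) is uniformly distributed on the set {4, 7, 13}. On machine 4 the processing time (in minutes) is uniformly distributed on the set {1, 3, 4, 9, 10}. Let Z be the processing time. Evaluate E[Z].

E[Z | machine 1] = (5+6+8+11)/4 = 15/2.
E[Z | machine 2] = (2+10+14)/3 = 26/3.
E[Z | machine 3] = (4+7+13)/3 = 8.
E[Z | machine 4] = (1+3+4+9+10)/5 = 27/5.
E[Z] = (1/7)·(15/2) + (5/14)·(26/3) + (1/14)·(8) + (3/7)·(27/5) = 1481/210.

1481/210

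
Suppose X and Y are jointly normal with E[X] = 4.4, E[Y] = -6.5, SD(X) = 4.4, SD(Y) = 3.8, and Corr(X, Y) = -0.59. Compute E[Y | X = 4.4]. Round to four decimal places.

The regression of Y on X has slope ρ·σ_Y/σ_X and passes through (μ_X, μ_Y).
E[Y | X=4.4] = -6.5 + (-0.59)·(3.8/4.4)·(4.4 − (4.4)) = -6.5 + (-0.50955)·(0) = -6.5000.

-6.5000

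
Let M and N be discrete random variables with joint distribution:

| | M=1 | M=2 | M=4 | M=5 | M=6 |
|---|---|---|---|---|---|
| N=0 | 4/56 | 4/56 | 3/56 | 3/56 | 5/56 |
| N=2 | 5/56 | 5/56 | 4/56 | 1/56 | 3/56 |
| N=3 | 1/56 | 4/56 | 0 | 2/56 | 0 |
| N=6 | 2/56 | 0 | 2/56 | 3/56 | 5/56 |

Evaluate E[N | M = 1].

25/12

P(M = 1) = 3/14.
Σ N·P over the event = 0·(4/56) + 2·(5/56) + 3·(1/56) + 6·(2/56) = 25/56.
E[N | M = 1] = (25/56) / (3/14) = 25/12.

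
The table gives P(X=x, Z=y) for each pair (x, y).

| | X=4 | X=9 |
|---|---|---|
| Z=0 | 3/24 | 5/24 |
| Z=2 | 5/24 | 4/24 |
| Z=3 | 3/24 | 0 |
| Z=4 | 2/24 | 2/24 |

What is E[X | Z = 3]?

P(Z = 3) = 1/8.
Σ X·P over the event = 4·(3/24) = 1/2.
E[X | Z = 3] = (1/2) / (1/8) = 4.

4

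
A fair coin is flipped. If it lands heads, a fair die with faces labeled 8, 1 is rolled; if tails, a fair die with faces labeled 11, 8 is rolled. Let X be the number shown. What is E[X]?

E[X | heads] = (8+1)/2 = 9/2.
E[X | tails] = (11+8)/2 = 19/2.
By the law of total expectation,
E[X] = (1/2)·(9/2) + (1/2)·(19/2) = 7.

7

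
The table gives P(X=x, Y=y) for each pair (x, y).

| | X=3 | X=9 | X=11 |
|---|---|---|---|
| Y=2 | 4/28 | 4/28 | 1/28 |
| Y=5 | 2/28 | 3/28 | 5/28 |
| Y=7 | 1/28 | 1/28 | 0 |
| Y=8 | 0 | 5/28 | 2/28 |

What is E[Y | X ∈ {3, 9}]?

19/4

P(X ∈ {3, 9}) = 5/7.
Summing Y·P(X=x,Y=y) over the conditioning event gives 95/28.
E[Y | X ∈ {3, 9}] = (95/28) / (5/7) = 19/4.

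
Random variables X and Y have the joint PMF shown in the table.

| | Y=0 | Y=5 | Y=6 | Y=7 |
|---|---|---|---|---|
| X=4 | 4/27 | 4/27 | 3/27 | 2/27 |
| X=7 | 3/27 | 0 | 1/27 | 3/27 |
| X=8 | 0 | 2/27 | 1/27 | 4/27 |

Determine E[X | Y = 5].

16/3

P(Y = 5) = 2/9.
Σ X·P over the event = 4·(4/27) + 8·(2/27) = 32/27.
E[X | Y = 5] = (32/27) / (2/9) = 16/3.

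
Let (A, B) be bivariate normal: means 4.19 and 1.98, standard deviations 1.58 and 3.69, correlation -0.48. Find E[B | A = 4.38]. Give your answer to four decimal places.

E[B | A=x] = μ_B + ρ(σ_B/σ_A)(x − μ_A) for jointly normal variables.
E[B | A=4.38] = 1.98 + (-0.48)·(3.69/1.58)·(4.38 − (4.19)) = 1.98 + (-1.121)·(0.19) = 1.7670.

1.7670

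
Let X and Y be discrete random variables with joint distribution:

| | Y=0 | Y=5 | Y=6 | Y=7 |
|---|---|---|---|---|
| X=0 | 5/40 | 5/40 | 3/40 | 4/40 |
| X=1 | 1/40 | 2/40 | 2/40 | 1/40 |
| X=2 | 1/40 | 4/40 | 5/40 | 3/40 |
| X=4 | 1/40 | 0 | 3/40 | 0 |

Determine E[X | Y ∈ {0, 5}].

17/19

P(Y ∈ {0, 5}) = 19/40.
Σ X·P over the event = 0·(5/40) + 0·(5/40) + 1·(1/40) + 1·(2/40) + 2·(1/40) + 2·(4/40) + 4·(1/40) = 17/40.
E[X | Y ∈ {0, 5}] = (17/40) / (19/40) = 17/19.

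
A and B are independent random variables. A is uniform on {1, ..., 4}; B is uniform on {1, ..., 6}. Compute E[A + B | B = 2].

9/2

Outcomes with B = 2: (1,2), (2,2), (3,2), (4,2), each with probability 1/24.
E[A + B | B = 2] = (3 + 4 + 5 + 6) / 4 = 9/2.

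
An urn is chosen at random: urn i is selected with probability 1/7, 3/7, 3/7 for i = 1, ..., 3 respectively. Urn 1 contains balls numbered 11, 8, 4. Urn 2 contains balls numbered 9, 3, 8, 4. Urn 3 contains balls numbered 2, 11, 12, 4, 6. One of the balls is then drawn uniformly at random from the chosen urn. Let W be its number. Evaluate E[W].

20/3

E[W | urn 1] = (11+8+4)/3 = 23/3.
E[W | urn 2] = (9+3+8+4)/4 = 6.
E[W | urn 3] = (2+11+12+4+6)/5 = 7.
E[W] = (1/7)·(23/3) + (3/7)·(6) + (3/7)·(7) = 20/3.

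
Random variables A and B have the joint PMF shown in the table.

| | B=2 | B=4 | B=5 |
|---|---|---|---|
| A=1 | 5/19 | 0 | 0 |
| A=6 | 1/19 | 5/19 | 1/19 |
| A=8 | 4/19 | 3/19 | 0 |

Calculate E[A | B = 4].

P(B = 4) = 8/19.
Σ A·P over the event = 6·(5/19) + 8·(3/19) = 54/19.
E[A | B = 4] = (54/19) / (8/19) = 27/4.

27/4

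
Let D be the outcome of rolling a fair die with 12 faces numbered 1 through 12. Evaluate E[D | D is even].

Given D is even, D is equally likely to be any of {2, 4, 6, 8, 10, 12}.
E[D | D is even] = (2 + 4 + 6 + 8 + 10 + 12) / 6 = 7.

7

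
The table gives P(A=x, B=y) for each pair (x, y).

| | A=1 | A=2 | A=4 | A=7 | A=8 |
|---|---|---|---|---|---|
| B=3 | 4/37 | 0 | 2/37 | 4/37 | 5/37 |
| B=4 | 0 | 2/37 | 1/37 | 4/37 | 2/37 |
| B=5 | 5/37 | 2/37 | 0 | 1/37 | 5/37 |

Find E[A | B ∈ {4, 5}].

P(B ∈ {4, 5}) = 22/37.
Σ A·P over the event = 1·(5/37) + 2·(2/37) + 2·(2/37) + 4·(1/37) + 7·(4/37) + 7·(1/37) + 8·(2/37) + 8·(5/37) = 108/37.
E[A | B ∈ {4, 5}] = (108/37) / (22/37) = 54/11.

54/11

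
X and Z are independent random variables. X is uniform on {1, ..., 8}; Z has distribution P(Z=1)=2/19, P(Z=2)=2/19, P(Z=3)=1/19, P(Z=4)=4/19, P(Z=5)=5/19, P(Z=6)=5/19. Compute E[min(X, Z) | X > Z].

7/2

P(X > Z) = 9/19.
Summing min(X,Z)·P(x,y) over outcomes with X > Z gives 63/38.
E[min(X, Z) | X > Z] = (63/38) / (9/19) = 7/2.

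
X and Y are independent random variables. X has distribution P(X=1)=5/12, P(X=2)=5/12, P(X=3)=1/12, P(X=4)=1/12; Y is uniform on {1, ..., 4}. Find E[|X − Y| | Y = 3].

P(Y = 3) = 1/4.
Summing |X−Y|·P(x,y) over outcomes with Y = 3 gives 1/3.
E[|X − Y| | Y = 3] = (1/3) / (1/4) = 4/3.

4/3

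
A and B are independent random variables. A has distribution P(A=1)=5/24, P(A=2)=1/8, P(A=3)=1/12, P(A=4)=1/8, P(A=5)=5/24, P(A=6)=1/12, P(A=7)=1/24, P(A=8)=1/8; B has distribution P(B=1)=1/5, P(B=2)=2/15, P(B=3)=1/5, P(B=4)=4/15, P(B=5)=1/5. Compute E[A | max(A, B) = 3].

P(max(A, B) = 3) = 1/9.
Summing A·P(x,y) over outcomes with max(A, B) = 3 gives 9/40.
E[A | max(A, B) = 3] = (9/40) / (1/9) = 81/40.

81/40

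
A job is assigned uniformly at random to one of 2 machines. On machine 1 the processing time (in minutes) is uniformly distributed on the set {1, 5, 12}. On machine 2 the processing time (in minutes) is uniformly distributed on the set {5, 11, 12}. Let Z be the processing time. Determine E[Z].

E[Z | machine 1] = (1+5+12)/3 = 6.
E[Z | machine 2] = (5+11+12)/3 = 28/3.
By the law of total expectation,
E[Z] = (1/2)·(6) + (1/2)·(28/3) = 23/3.

23/3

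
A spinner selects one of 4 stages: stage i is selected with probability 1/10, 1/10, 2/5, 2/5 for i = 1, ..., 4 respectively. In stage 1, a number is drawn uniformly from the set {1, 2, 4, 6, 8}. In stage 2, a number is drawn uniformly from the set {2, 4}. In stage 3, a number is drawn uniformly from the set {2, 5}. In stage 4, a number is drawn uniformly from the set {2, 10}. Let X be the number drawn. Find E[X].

113/25

E[X | stage 1] = (1+2+4+6+8)/5 = 21/5.
E[X | stage 2] = (2+4)/2 = 3.
E[X | stage 3] = (2+5)/2 = 7/2.
E[X | stage 4] = (2+10)/2 = 6.
E[X] = (1/10)·(21/5) + (1/10)·(3) + (2/5)·(7/2) + (2/5)·(6) = 113/25.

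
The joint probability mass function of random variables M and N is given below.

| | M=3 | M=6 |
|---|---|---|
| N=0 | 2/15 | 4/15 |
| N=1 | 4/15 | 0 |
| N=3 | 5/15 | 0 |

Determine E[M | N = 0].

P(N = 0) = 2/5.
Σ M·P over the event = 3·(2/15) + 6·(4/15) = 2.
E[M | N = 0] = (2) / (2/5) = 5.

5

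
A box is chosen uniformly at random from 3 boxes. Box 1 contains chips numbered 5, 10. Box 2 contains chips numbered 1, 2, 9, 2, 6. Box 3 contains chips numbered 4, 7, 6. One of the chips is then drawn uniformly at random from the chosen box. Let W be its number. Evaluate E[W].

E[W | box 1] = (5+10)/2 = 15/2.
E[W | box 2] = (1+2+9+2+6)/5 = 4.
E[W | box 3] = (4+7+6)/3 = 17/3.
E[W] = (1/3)·(15/2) + (1/3)·(4) + (1/3)·(17/3) = 103/18.

103/18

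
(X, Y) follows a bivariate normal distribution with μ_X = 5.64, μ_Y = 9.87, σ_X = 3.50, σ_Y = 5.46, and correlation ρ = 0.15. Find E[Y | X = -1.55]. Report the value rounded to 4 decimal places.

8.1875

E[Y | X=x] = μ_Y + ρ(σ_Y/σ_X)(x − μ_X) for jointly normal variables.
E[Y | X=-1.55] = 9.87 + (0.15)·(5.46/3.50)·(-1.55 − (5.64)) = 9.87 + (0.234)·(-7.19) = 8.1875.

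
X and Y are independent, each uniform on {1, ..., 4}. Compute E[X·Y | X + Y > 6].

Outcomes with X + Y > 6: (3,4), (4,3), (4,4), each with probability 1/16.
E[X·Y | X + Y > 6] = (12 + 12 + 16) / 3 = 40/3.

40/3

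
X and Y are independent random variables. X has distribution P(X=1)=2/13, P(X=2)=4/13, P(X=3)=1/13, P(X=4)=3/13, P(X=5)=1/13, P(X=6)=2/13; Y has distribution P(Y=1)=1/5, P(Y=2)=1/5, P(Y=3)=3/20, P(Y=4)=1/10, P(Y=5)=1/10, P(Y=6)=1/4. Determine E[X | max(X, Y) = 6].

P(max(X, Y) = 6) = 19/52.
Summing X·P(x,y) over outcomes with max(X, Y) = 6 gives 3/2.
E[X | max(X, Y) = 6] = (3/2) / (19/52) = 78/19.

78/19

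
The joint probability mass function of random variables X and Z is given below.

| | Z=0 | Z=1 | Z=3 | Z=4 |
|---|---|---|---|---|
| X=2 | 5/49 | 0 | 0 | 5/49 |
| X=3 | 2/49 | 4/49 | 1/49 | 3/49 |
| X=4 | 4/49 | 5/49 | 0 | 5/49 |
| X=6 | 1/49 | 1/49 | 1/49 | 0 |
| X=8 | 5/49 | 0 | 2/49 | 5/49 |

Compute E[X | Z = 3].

P(Z = 3) = 4/49.
Σ X·P over the event = 3·(1/49) + 6·(1/49) + 8·(2/49) = 25/49.
E[X | Z = 3] = (25/49) / (4/49) = 25/4.

25/4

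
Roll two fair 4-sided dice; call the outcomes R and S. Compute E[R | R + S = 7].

P(R + S = 7) = 1/8.
Summing R·P(x,y) over outcomes with R + S = 7 gives 7/16.
E[R | R + S = 7] = (7/16) / (1/8) = 7/2.

7/2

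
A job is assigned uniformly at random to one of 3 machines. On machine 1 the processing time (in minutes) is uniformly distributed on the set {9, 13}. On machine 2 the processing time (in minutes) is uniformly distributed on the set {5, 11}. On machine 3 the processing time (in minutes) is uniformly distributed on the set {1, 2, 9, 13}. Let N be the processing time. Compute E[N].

101/12

E[N | machine 1] = (9+13)/2 = 11.
E[N | machine 2] = (5+11)/2 = 8.
E[N | machine 3] = (1+2+9+13)/4 = 25/4.
By the law of total expectation,
E[N] = (1/3)·(11) + (1/3)·(8) + (1/3)·(25/4) = 101/12.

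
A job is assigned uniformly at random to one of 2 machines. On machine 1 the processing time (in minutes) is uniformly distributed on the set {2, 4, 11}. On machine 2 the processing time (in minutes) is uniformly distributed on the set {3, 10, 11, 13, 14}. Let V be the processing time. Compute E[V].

E[V | machine 1] = (2+4+11)/3 = 17/3.
E[V | machine 2] = (3+10+11+13+14)/5 = 51/5.
By the law of total expectation,
E[V] = (1/2)·(17/3) + (1/2)·(51/5) = 119/15.

119/15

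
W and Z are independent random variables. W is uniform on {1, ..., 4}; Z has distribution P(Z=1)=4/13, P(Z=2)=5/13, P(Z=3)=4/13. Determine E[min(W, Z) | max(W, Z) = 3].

P(max(W, Z) = 3) = 21/52.
Summing min(W,Z)·P(x,y) over outcomes with max(W, Z) = 3 gives 19/26.
E[min(W, Z) | max(W, Z) = 3] = (19/26) / (21/52) = 38/21.

38/21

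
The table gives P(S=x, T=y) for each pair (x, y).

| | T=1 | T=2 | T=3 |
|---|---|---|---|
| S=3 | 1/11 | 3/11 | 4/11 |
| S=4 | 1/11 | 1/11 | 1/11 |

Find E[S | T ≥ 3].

P(T ≥ 3) = 5/11.
Σ S·P over the event = 3·(4/11) + 4·(1/11) = 16/11.
E[S | T ≥ 3] = (16/11) / (5/11) = 16/5.

16/5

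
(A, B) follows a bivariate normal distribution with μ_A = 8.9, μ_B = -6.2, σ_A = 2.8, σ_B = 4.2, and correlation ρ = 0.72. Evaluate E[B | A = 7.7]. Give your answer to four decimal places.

-7.4960

The regression of B on A has slope ρ·σ_B/σ_A and passes through (μ_A, μ_B).
E[B | A=7.7] = -6.2 + (0.72)·(4.2/2.8)·(7.7 − (8.9)) = -6.2 + (1.08)·(-1.2) = -7.4960.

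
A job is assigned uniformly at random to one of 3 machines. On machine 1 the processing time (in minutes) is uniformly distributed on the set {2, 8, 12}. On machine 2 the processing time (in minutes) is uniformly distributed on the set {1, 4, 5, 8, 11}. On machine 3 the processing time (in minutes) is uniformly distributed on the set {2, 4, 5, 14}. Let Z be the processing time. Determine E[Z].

1163/180

E[Z | machine 1] = (2+8+12)/3 = 22/3.
E[Z | machine 2] = (1+4+5+8+11)/5 = 29/5.
E[Z | machine 3] = (2+4+5+14)/4 = 25/4.
E[Z] = (1/3)·(22/3) + (1/3)·(29/5) + (1/3)·(25/4) = 1163/180.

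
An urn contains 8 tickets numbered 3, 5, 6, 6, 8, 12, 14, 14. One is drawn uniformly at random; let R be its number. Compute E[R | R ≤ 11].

P(R ≤ 11) = 5/8.
Σ over the event: 3·1/8 + 5·1/8 + 6·1/4 + 8·1/8 = 7/2.
E[R | R ≤ 11] = (7/2) / (5/8) = 28/5.

28/5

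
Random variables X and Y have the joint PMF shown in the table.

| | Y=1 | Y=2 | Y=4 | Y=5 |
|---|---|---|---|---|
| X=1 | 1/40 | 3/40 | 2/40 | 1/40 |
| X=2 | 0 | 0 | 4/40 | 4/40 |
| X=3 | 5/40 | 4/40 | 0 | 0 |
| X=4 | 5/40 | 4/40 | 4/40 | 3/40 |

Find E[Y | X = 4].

11/4

P(X = 4) = 2/5.
Σ Y·P over the event = 1·(5/40) + 2·(4/40) + 4·(4/40) + 5·(3/40) = 11/10.
E[Y | X = 4] = (11/10) / (2/5) = 11/4.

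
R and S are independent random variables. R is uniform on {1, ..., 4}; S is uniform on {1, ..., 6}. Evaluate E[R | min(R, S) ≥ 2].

3

P(min(R, S) ≥ 2) = 5/8.
Summing R·P(x,y) over outcomes with min(R, S) ≥ 2 gives 15/8.
E[R | min(R, S) ≥ 2] = (15/8) / (5/8) = 3.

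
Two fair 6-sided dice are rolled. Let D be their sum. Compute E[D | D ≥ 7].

P(D ≥ 7) = 7/12.
Σ over the event: 7·1/6 + 8·5/36 + 9·1/9 + 10·1/12 + 11·1/18 + 12·1/36 = 91/18.
E[D | D ≥ 7] = (91/18) / (7/12) = 26/3.

26/3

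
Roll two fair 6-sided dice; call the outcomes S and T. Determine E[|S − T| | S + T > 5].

P(S + T > 5) = 13/18.
Summing |S−T|·P(x,y) over outcomes with S + T > 5 gives 14/9.
E[|S − T| | S + T > 5] = (14/9) / (13/18) = 28/13.

28/13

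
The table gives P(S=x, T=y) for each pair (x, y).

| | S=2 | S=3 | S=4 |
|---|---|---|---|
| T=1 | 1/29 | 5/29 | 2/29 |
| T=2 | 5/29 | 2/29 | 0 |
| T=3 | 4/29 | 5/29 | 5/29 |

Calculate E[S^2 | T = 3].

141/14

P(T = 3) = 14/29.
Σ S^2·P over the event = 4·(4/29) + 9·(5/29) + 16·(5/29) = 141/29.
E[S^2 | T = 3] = (141/29) / (14/29) = 141/14.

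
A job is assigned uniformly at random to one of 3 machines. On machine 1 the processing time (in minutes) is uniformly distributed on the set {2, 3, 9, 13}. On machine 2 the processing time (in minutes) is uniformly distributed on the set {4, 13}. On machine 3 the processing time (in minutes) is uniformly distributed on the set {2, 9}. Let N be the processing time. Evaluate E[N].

83/12

E[N | machine 1] = (2+3+9+13)/4 = 27/4.
E[N | machine 2] = (4+13)/2 = 17/2.
E[N | machine 3] = (2+9)/2 = 11/2.
E[N] = (1/3)·(27/4) + (1/3)·(17/2) + (1/3)·(11/2) = 83/12.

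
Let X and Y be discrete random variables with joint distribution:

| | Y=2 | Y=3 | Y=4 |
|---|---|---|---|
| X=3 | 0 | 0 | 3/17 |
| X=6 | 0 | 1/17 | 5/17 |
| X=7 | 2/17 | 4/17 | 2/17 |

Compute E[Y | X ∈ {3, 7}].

P(X ∈ {3, 7}) = 11/17.
Σ Y·P over the event = 4·(3/17) + 2·(2/17) + 3·(4/17) + 4·(2/17) = 36/17.
E[Y | X ∈ {3, 7}] = (36/17) / (11/17) = 36/11.

36/11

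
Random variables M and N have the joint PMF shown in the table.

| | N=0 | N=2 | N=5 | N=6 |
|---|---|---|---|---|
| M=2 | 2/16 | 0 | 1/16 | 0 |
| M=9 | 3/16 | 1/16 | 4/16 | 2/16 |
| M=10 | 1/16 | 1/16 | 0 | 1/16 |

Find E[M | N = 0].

P(N = 0) = 3/8.
Σ M·P over the event = 2·(2/16) + 9·(3/16) + 10·(1/16) = 41/16.
E[M | N = 0] = (41/16) / (3/8) = 41/6.

41/6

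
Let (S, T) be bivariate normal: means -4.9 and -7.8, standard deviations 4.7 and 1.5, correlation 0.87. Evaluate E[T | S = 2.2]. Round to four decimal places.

-5.8286

E[T | S=x] = μ_T + ρ(σ_T/σ_S)(x − μ_S) for jointly normal variables.
E[T | S=2.2] = -7.8 + (0.87)·(1.5/4.7)·(2.2 − (-4.9)) = -7.8 + (0.27766)·(7.1) = -5.8286.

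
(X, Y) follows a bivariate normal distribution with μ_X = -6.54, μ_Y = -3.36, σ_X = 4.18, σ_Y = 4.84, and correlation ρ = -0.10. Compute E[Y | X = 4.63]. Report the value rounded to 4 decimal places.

-4.6534

For a bivariate normal, E[Y | X=x] = μ_Y + ρ·(σ_Y/σ_X)·(x − μ_X).
E[Y | X=4.63] = -3.36 + (-0.10)·(4.84/4.18)·(4.63 − (-6.54)) = -3.36 + (-0.11579)·(11.17) = -4.6534.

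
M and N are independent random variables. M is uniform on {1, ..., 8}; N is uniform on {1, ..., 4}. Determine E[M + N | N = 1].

11/2

Outcomes with N = 1: (1,1), (2,1), (3,1), (4,1), (5,1), (6,1), (7,1), (8,1), each with probability 1/32.
E[M + N | N = 1] = (2 + 3 + 4 + 5 + 6 + 7 + 8 + 9) / 8 = 11/2.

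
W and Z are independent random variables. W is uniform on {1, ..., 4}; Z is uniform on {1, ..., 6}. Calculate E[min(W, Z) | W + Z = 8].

Outcomes with W + Z = 8: (2,6), (3,5), (4,4), each with probability 1/24.
E[min(W, Z) | W + Z = 8] = (2 + 3 + 4) / 3 = 3.

3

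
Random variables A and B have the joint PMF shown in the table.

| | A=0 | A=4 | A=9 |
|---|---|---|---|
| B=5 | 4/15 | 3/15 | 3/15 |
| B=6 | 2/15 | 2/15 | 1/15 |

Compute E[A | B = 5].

39/10

P(B = 5) = 2/3.
Summing A·P(A=x,B=y) over the conditioning event gives 13/5.
E[A | B = 5] = (13/5) / (2/3) = 39/10.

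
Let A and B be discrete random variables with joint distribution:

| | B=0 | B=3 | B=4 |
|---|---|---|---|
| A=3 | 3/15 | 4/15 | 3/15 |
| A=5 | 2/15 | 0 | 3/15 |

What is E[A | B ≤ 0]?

19/5

P(B ≤ 0) = 1/3.
Σ A·P over the event = 3·(3/15) + 5·(2/15) = 19/15.
E[A | B ≤ 0] = (19/15) / (1/3) = 19/5.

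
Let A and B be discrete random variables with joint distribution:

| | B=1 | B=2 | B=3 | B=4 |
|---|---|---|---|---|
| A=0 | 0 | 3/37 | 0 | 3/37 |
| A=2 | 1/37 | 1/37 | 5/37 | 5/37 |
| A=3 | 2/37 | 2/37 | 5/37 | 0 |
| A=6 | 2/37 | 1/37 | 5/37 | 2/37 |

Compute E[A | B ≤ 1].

P(B ≤ 1) = 5/37.
Summing A·P(A=x,B=y) over the conditioning event gives 20/37.
E[A | B ≤ 1] = (20/37) / (5/37) = 4.

4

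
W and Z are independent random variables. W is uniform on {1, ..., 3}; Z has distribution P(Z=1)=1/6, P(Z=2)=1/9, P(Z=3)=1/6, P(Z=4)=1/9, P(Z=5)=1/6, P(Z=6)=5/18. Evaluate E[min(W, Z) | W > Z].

P(W > Z) = 4/27.
Summing min(W,Z)·P(x,y) over outcomes with W > Z gives 5/27.
E[min(W, Z) | W > Z] = (5/27) / (4/27) = 5/4.

5/4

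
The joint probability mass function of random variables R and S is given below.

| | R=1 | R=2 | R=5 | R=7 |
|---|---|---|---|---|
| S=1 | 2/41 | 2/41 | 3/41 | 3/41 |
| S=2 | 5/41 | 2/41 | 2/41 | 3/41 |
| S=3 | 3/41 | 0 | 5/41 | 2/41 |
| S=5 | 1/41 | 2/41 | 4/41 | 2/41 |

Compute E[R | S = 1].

21/5

P(S = 1) = 10/41.
Summing R·P(R=x,S=y) over the conditioning event gives 42/41.
E[R | S = 1] = (42/41) / (10/41) = 21/5.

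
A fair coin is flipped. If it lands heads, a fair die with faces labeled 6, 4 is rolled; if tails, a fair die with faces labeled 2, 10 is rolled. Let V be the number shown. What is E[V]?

E[V | heads] = (6+4)/2 = 5.
E[V | tails] = (2+10)/2 = 6.
By the law of total expectation,
E[V] = (1/2)·(5) + (1/2)·(6) = 11/2.

11/2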